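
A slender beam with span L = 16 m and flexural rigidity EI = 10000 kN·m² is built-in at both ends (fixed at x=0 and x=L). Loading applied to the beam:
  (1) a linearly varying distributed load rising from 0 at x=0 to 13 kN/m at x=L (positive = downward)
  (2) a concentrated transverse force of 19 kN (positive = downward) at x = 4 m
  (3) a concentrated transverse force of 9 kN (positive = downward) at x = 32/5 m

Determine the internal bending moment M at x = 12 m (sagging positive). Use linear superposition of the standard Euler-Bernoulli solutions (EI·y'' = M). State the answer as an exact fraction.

M(12) = 77819/3000 kN·m

Load 1 — triangular load w₀=13 kN/m (0→w₀ over full span):
  M_1 = 3w₀Lx/20 - w₀L²/30 - w₀x³/(6L) = 3·13·16·12/20 - 13·16²/30 - 13·12³/(6·16) = 442/15 kN·m
Load 2 — point force P=19 kN at a=4 m (b=L-a=12):
  M_2 = Pa²(a+3b)(L-x)/L³ - Pa²b/L²  [x>a] = 19·4²·(4+3·12)·(16-12)/16³ - 19·4²·12/16² = -19/8 kN·m
Load 3 — point force P=9 kN at a=32/5 m (b=L-a=48/5):
  M_3 = Pa²(a+3b)(L-x)/L³ - Pa²b/L²  [x>a] = 9·(32/5)²·((32/5)+3·(48/5))·(16-12)/16³ - 9·(32/5)²·(48/5)/16² = -144/125 kN·m
Superposition: M = Σ M_i = 77819/3000 kN·m ≈ 25.939667 kN·m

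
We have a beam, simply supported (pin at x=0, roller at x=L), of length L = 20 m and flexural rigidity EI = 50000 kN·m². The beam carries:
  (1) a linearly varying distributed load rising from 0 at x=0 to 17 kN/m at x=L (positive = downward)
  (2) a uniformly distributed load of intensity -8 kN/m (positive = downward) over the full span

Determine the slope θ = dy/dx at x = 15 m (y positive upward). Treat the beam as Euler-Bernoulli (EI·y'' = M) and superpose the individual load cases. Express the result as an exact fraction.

θ(15) = 1201/576000 rad

Load 1 — triangular load w₀=17 kN/m (0→w₀ over full span):
  θ_1 = -w₀(7L⁴-30L²x²+15x⁴)/(360LEI) = -17·(7·20⁴-30·20²·15²+15·15⁴)/(360·20·50000) = 22321/576000 rad
Load 2 — uniform load w=-8 kN/m over full span:
  θ_2 = -w(L³-6Lx²+4x³)/(24EI) = -(-8)·(20³-6·20·15²+4·15³)/(24·50000) = -11/300 rad
Superposition: θ = Σ θ_i = 1201/576000 rad ≈ 0.002085 rad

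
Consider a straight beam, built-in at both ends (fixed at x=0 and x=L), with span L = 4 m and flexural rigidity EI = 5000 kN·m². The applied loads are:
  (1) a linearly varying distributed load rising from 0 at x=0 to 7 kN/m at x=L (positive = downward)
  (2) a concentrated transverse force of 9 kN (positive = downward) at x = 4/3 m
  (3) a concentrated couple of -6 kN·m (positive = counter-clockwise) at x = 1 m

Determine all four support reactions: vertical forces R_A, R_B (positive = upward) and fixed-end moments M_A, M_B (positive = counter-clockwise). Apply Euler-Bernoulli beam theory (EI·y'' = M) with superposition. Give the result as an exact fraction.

Load 1 — triangular load w₀=7 kN/m (0→w₀ over full span):
  R_A = 3w₀L/20 = 3·7·4/20 = 21/5 kN
  M_A = w₀L²/30 = 7·4²/30 = 56/15 kN·m
  R_B = 7w₀L/20 = 7·7·4/20 = 49/5 kN
  M_B = -w₀L²/20 = -7·4²/20 = -28/5 kN·m
Load 2 — point force P=9 kN at a=4/3 m (b=L-a=8/3):
  R_A = Pb²(3a+b)/L³ = 9·(8/3)²·(3·(4/3)+(8/3))/4³ = 20/3 kN
  M_A = Pab²/L² = 9·(4/3)·(8/3)²/4² = 16/3 kN·m
  R_B = Pa²(a+3b)/L³ = 9·(4/3)²·((4/3)+3·(8/3))/4³ = 7/3 kN
  M_B = -Pa²b/L² = -9·(4/3)²·(8/3)/4² = -8/3 kN·m
Load 3 — applied couple M₀=-6 kN·m at a=1 m (b=L-a=3):
  R_A = 6M₀ab/L³ = 6·(-6)·1·3/4³ = -27/16 kN
  M_A = M₀b(2a-b)/L² = (-6)·3·(2·1-3)/4² = 9/8 kN·m
  R_B = -6M₀ab/L³ = -6·(-6)·1·3/4³ = 27/16 kN
  M_B = M₀a(2b-a)/L² = (-6)·1·(2·3-1)/4² = -15/8 kN·m
Superposition: R_A = 2203/240 kN, M_A = 1223/120 kN·m, R_B = 3317/240 kN, M_B = -1217/120 kN·m

R_A = 2203/240 kN, M_A = 1223/120 kN·m, R_B = 3317/240 kN, M_B = -1217/120 kN·m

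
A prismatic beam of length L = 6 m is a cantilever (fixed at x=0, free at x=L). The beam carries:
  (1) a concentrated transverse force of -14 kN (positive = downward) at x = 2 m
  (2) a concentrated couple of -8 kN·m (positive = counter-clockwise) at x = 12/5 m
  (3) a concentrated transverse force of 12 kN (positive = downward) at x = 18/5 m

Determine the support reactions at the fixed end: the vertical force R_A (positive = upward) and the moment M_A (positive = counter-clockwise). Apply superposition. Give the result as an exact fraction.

Load 1 — point force P=-14 kN at a=2 m (b=L-a=4):
  R_A = P = (-14) = -14 kN
  M_A = Pa = (-14)·2 = -28 kN·m
Load 2 — applied couple M₀=-8 kN·m at a=12/5 m (b=L-a=18/5):
  R_A = 0 kN
  M_A = -M₀ = -(-8) = 8 kN·m
Load 3 — point force P=12 kN at a=18/5 m (b=L-a=12/5):
  R_A = P = 12 kN
  M_A = Pa = 12·(18/5) = 216/5 kN·m
Superposition: R_A = -2 kN, M_A = 116/5 kN·m

R_A = -2 kN, M_A = 116/5 kN·m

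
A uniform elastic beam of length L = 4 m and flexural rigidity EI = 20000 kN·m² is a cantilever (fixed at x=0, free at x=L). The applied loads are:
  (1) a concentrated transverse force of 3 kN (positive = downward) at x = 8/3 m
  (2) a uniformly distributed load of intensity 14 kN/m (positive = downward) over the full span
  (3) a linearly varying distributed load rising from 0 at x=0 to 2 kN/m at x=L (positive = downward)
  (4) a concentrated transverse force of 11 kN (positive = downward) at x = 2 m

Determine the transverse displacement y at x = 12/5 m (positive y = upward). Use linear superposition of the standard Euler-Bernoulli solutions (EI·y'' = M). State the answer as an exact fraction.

y(12/5) = -3386563/234375000 m

Load 1 — point force P=3 kN at a=8/3 m (b=L-a=4/3):
  y_1 = -Px²(3a-x)/(6EI)  [x≤a] = -3·(12/5)²·(3·(8/3)-(12/5))/(6·20000) = -63/78125 m
Load 2 — uniform load w=14 kN/m over full span:
  y_2 = -wx²(x²-4Lx+6L²)/(24EI) = -14·(12/5)²·((12/5)²-4·4·(12/5)+6·4²)/(24·20000) = -4158/390625 m
Load 3 — triangular load w₀=2 kN/m (0→w₀ over full span):
  y_3 = (w₀Lx³/12-w₀L²x²/6-w₀x⁵/(120L))/EI = (2·4·(12/5)³/12-2·4²·(12/5)²/6-2·(12/5)⁵/(120·4))/20000 = -10662/9765625 m
Load 4 — point force P=11 kN at a=2 m (b=L-a=2):
  y_4 = -Pa²(3x-a)/(6EI)  [x>a] = -11·2²·(3·(12/5)-2)/(6·20000) = -143/75000 m
Superposition: y = Σ y_i = -3386563/234375000 m ≈ -0.014449 m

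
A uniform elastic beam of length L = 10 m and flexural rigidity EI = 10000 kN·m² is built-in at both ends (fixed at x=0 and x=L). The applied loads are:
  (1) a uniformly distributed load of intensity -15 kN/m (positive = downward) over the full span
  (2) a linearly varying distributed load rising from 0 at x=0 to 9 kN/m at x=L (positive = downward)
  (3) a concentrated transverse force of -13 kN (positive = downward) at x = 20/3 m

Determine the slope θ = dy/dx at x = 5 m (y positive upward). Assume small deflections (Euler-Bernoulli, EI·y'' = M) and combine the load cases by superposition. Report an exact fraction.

θ(5) = 23/172800 rad

Load 1 — uniform load w=-15 kN/m over full span:
  θ_1 = -wx(L-x)(L-2x)/(12EI) = -(-15)·5·(10-5)·(10-2·5)/(12·10000) = 0 rad
Load 2 — triangular load w₀=9 kN/m (0→w₀ over full span):
  θ_2 = -w₀(2x(L-x)(L-2x)(x+2L)+x²(L-x)²)/(120LEI) = -9·(2·5·(10-5)·(10-2·5)·(5+2·10)+5²·(10-5)²)/(120·10·10000) = -3/6400 rad
Load 3 — point force P=-13 kN at a=20/3 m (b=L-a=10/3):
  θ_3 = -Pb²x(2aL-(3a+b)x)/(2L³EI)  [x≤a] = -(-13)·(10/3)²·5·(2·(20/3)·10-(3·(20/3)+(10/3))·5)/(2·10³·10000) = 13/21600 rad
Superposition: θ = Σ θ_i = 23/172800 rad ≈ 0.000133 rad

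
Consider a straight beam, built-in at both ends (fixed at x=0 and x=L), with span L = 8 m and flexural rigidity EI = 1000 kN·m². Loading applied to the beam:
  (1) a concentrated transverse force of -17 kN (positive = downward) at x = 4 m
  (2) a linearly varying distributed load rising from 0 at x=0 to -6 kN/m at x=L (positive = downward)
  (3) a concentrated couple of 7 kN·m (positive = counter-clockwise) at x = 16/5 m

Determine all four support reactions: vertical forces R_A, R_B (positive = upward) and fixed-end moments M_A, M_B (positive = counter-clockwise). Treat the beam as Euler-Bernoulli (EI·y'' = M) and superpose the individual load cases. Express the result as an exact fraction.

R_A = -361/25 kN, M_A = -724/25 kN·m, R_B = -664/25 kN, M_B = 961/25 kN·m

Load 1 — point force P=-17 kN at a=4 m (b=L-a=4):
  R_A = Pb²(3a+b)/L³ = (-17)·4²·(3·4+4)/8³ = -17/2 kN
  M_A = Pab²/L² = (-17)·4·4²/8² = -17 kN·m
  R_B = Pa²(a+3b)/L³ = (-17)·4²·(4+3·4)/8³ = -17/2 kN
  M_B = -Pa²b/L² = -(-17)·4²·4/8² = 17 kN·m
Load 2 — triangular load w₀=-6 kN/m (0→w₀ over full span):
  R_A = 3w₀L/20 = 3·(-6)·8/20 = -36/5 kN
  M_A = w₀L²/30 = (-6)·8²/30 = -64/5 kN·m
  R_B = 7w₀L/20 = 7·(-6)·8/20 = -84/5 kN
  M_B = -w₀L²/20 = -(-6)·8²/20 = 96/5 kN·m
Load 3 — applied couple M₀=7 kN·m at a=16/5 m (b=L-a=24/5):
  R_A = 6M₀ab/L³ = 6·7·(16/5)·(24/5)/8³ = 63/50 kN
  M_A = M₀b(2a-b)/L² = 7·(24/5)·(2·(16/5)-(24/5))/8² = 21/25 kN·m
  R_B = -6M₀ab/L³ = -6·7·(16/5)·(24/5)/8³ = -63/50 kN
  M_B = M₀a(2b-a)/L² = 7·(16/5)·(2·(24/5)-(16/5))/8² = 56/25 kN·m
Superposition: R_A = -361/25 kN, M_A = -724/25 kN·m, R_B = -664/25 kN, M_B = 961/25 kN·m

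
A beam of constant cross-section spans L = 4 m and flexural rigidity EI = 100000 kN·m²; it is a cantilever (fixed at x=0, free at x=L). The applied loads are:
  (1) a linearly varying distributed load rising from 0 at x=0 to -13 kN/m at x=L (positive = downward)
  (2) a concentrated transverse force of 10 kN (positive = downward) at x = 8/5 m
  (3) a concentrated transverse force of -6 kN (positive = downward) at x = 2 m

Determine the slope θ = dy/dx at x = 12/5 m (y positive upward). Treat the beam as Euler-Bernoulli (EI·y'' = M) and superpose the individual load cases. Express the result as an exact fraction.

θ(12/5) = 14877/15625000 rad

Load 1 — triangular load w₀=-13 kN/m (0→w₀ over full span):
  θ_1 = (w₀Lx²/4-w₀L²x/3-w₀x⁴/(24L))/EI = ((-13)·4·(12/5)²/4-(-13)·4²·(12/5)/3-(-13)·(12/5)⁴/(24·4))/100000 = 7501/7812500 rad
Load 2 — point force P=10 kN at a=8/5 m (b=L-a=12/5):
  θ_2 = -Pa²/(2EI)  [x>a] = -10·(8/5)²/(2·100000) = -2/15625 rad
Load 3 — point force P=-6 kN at a=2 m (b=L-a=2):
  θ_3 = -Pa²/(2EI)  [x>a] = -(-6)·2²/(2·100000) = 3/25000 rad
Superposition: θ = Σ θ_i = 14877/15625000 rad ≈ 0.000952 rad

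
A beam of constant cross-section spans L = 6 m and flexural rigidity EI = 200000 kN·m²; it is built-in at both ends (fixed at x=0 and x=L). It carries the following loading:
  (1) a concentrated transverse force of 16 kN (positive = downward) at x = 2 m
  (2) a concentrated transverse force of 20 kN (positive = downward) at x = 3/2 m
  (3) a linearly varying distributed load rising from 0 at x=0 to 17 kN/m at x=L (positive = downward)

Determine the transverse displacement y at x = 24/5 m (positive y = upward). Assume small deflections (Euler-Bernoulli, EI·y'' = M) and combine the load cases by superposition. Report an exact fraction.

Load 1 — point force P=16 kN at a=2 m (b=L-a=4):
  y_1 = -Pa²(L-x)²(3bL-(3b+a)(L-x))/(6L³EI)  [x>a] = -16·2²·(6-(24/5))²·(3·4·6-(3·4+2)·(6-(24/5)))/(6·6³·200000) = -23/1171875 m
Load 2 — point force P=20 kN at a=3/2 m (b=L-a=9/2):
  y_2 = -Pa²(L-x)²(3bL-(3b+a)(L-x))/(6L³EI)  [x>a] = -20·(3/2)²·(6-(24/5))²·(3·(9/2)·6-(3·(9/2)+(3/2))·(6-(24/5)))/(6·6³·200000) = -63/4000000 m
Load 3 — triangular load w₀=17 kN/m (0→w₀ over full span):
  y_3 = -w₀x²(L-x)²(x+2L)/(120LEI) = -17·(24/5)²·(6-(24/5))²·((24/5)+2·6)/(120·6·200000) = -3213/48828125 m
Superposition: y = Σ y_i = -3794209/37500000000 m ≈ -0.000101 m

y(24/5) = -3794209/37500000000 m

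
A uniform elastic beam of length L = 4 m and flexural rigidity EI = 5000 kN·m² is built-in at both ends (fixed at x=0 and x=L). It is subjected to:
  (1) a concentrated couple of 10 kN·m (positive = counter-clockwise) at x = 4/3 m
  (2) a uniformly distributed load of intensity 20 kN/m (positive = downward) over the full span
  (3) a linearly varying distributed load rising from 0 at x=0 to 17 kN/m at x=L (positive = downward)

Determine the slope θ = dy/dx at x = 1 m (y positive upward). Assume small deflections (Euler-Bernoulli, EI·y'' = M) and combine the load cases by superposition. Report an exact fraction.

Load 1 — applied couple M₀=10 kN·m at a=4/3 m (b=L-a=8/3):
  θ_1 = (R_Ax²/2 - M_Ax)/EI  [x≤a] with R_A=10/3, M_A=0 = ((10/3)·1²/2 - 0·1)/5000 = 1/3000 rad
Load 2 — uniform load w=20 kN/m over full span:
  θ_2 = -wx(L-x)(L-2x)/(12EI) = -20·1·(4-1)·(4-2·1)/(12·5000) = -1/500 rad
Load 3 — triangular load w₀=17 kN/m (0→w₀ over full span):
  θ_3 = -w₀(2x(L-x)(L-2x)(x+2L)+x²(L-x)²)/(120LEI) = -17·(2·1·(4-1)·(4-2·1)·(1+2·4)+1²·(4-1)²)/(120·4·5000) = -663/800000 rad
Superposition: θ = Σ θ_i = -5989/2400000 rad ≈ -0.002495 rad

θ(1) = -5989/2400000 rad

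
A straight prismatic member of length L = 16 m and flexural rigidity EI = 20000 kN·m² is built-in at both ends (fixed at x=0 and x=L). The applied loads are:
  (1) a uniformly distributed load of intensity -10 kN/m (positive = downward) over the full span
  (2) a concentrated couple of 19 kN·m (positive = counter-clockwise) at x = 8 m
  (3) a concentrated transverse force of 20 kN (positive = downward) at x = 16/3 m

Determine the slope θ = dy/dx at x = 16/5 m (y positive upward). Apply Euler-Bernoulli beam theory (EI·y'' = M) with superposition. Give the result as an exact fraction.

Load 1 — uniform load w=-10 kN/m over full span:
  θ_1 = -wx(L-x)(L-2x)/(12EI) = -(-10)·(16/5)·(16-(16/5))·(16-2·(16/5))/(12·20000) = 256/15625 rad
Load 2 — applied couple M₀=19 kN·m at a=8 m (b=L-a=8):
  θ_2 = (R_Ax²/2 - M_Ax)/EI  [x≤a] with R_A=57/32, M_A=19/4 = ((57/32)·(16/5)²/2 - (19/4)·(16/5))/20000 = -19/62500 rad
Load 3 — point force P=20 kN at a=16/3 m (b=L-a=32/3):
  θ_3 = -Pb²x(2aL-(3a+b)x)/(2L³EI)  [x≤a] = -20·(32/3)²·(16/5)·(2·(16/3)·16-(3·(16/3)+(32/3))·(16/5))/(2·16³·20000) = -64/16875 rad
Superposition: θ = Σ θ_i = 4147/337500 rad ≈ 0.012287 rad

θ(16/5) = 4147/337500 rad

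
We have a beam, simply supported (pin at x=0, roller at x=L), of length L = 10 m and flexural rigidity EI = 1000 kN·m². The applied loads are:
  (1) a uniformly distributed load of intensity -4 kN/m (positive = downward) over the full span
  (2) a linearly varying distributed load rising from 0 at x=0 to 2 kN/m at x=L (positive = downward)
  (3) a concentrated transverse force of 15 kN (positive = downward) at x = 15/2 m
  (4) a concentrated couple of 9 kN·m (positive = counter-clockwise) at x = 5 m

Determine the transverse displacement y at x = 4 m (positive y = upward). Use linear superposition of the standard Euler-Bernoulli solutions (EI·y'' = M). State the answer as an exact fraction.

Load 1 — uniform load w=-4 kN/m over full span:
  y_1 = -wx(L³-2Lx²+x³)/(24EI) = -(-4)·4·(10³-2·10·4²+4³)/(24·1000) = 62/125 m
Load 2 — triangular load w₀=2 kN/m (0→w₀ over full span):
  y_2 = -w₀x(7L⁴-10L²x²+3x⁴)/(360LEI) = -2·4·(7·10⁴-10·10²·4²+3·4⁴)/(360·10·1000) = -1141/9375 m
Load 3 — point force P=15 kN at a=15/2 m (b=L-a=5/2):
  y_3 = -Pbx(L²-b²-x²)/(6LEI)  [x≤a] = -15·(5/2)·4·(10²-(5/2)²-4²)/(6·10·1000) = -311/1600 m
Load 4 — applied couple M₀=9 kN·m at a=5 m (b=L-a=5):
  y_4 = (M₀x³/(6L)+C₁x)/EI  [x≤a] with C₁=M₀(3b²-L²)/(6L)=-15/4 = (9·4³/(6·10)+(-15/4)·4)/1000 = -27/5000 m
Superposition: y = Σ y_i = 104711/600000 m ≈ 0.174518 m

y(4) = 104711/600000 m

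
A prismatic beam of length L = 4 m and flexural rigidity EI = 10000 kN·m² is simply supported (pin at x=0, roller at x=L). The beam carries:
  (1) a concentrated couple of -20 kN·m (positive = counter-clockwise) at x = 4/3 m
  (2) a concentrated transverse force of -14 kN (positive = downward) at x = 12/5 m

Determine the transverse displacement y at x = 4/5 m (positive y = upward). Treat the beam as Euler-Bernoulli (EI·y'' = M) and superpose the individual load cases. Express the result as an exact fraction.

y(4/5) = 392/703125 m

Load 1 — applied couple M₀=-20 kN·m at a=4/3 m (b=L-a=8/3):
  y_1 = (M₀x³/(6L)+C₁x)/EI  [x≤a] with C₁=M₀(3b²-L²)/(6L)=-40/9 = ((-20)·(4/5)³/(6·4)+(-40/9)·(4/5))/10000 = -56/140625 m
Load 2 — point force P=-14 kN at a=12/5 m (b=L-a=8/5):
  y_2 = -Pbx(L²-b²-x²)/(6LEI)  [x≤a] = -(-14)·(8/5)·(4/5)·(4²-(8/5)²-(4/5)²)/(6·4·10000) = 224/234375 m
Superposition: y = Σ y_i = 392/703125 m ≈ 0.000558 m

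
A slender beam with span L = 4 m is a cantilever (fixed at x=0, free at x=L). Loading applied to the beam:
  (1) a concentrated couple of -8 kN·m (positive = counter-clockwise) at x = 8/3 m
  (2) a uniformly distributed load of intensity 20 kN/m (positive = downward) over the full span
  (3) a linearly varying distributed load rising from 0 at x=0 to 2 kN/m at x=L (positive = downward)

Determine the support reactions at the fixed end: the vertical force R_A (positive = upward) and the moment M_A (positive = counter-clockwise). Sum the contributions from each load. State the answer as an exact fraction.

R_A = 84 kN, M_A = 536/3 kN·m

Load 1 — applied couple M₀=-8 kN·m at a=8/3 m (b=L-a=4/3):
  R_A = 0 kN
  M_A = -M₀ = -(-8) = 8 kN·m
Load 2 — uniform load w=20 kN/m over full span:
  R_A = wL = 20·4 = 80 kN
  M_A = wL²/2 = 20·4²/2 = 160 kN·m
Load 3 — triangular load w₀=2 kN/m (0→w₀ over full span):
  R_A = w₀L/2 = 2·4/2 = 4 kN
  M_A = w₀L²/3 = 2·4²/3 = 32/3 kN·m
Superposition: R_A = 84 kN, M_A = 536/3 kN·m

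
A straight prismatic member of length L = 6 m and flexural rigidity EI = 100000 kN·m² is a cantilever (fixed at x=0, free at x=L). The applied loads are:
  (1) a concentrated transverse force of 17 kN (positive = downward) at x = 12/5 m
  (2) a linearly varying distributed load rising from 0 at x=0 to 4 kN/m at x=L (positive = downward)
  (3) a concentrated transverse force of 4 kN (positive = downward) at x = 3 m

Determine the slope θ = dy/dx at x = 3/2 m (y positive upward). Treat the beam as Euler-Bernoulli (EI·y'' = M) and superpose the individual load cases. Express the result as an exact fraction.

Load 1 — point force P=17 kN at a=12/5 m (b=L-a=18/5):
  θ_1 = -Px(2a-x)/(2EI)  [x≤a] = -17·(3/2)·(2·(12/5)-(3/2))/(2·100000) = -1683/4000000 rad
Load 2 — triangular load w₀=4 kN/m (0→w₀ over full span):
  θ_2 = (w₀Lx²/4-w₀L²x/3-w₀x⁴/(24L))/EI = (4·6·(3/2)²/4-4·6²·(3/2)/3-4·(3/2)⁴/(24·6))/100000 = -3753/6400000 rad
Load 3 — point force P=4 kN at a=3 m (b=L-a=3):
  θ_3 = -Px(2a-x)/(2EI)  [x≤a] = -4·(3/2)·(2·3-(3/2))/(2·100000) = -27/200000 rad
Superposition: θ = Σ θ_i = -36549/32000000 rad ≈ -0.001142 rad

θ(3/2) = -36549/32000000 rad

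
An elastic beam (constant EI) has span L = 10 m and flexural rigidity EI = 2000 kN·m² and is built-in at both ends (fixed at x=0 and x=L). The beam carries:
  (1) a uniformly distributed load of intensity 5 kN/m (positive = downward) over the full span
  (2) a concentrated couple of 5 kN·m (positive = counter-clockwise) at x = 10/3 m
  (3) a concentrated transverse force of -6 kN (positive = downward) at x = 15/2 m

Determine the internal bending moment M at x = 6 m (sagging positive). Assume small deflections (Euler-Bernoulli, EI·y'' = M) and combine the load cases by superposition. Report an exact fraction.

Load 1 — uniform load w=5 kN/m over full span:
  M_1 = wLx/2 - wL²/12 - wx²/2 = 5·10·6/2 - 5·10²/12 - 5·6²/2 = 55/3 kN·m
Load 2 — applied couple M₀=5 kN·m at a=10/3 m (b=L-a=20/3):
  M_2 = R_Ax - M_A - M₀  [x>a] with R_A=2/3, M_A=0 = (2/3)·6 - 0 - 5 = -1 kN·m
Load 3 — point force P=-6 kN at a=15/2 m (b=L-a=5/2):
  M_3 = Pb²(3a+b)x/L³ - Pab²/L²  [x≤a] = (-6)·(5/2)²·(3·(15/2)+(5/2))·6/10³ - (-6)·(15/2)·(5/2)²/10² = -45/16 kN·m
Superposition: M = Σ M_i = 697/48 kN·m ≈ 14.520833 kN·m

M(6) = 697/48 kN·m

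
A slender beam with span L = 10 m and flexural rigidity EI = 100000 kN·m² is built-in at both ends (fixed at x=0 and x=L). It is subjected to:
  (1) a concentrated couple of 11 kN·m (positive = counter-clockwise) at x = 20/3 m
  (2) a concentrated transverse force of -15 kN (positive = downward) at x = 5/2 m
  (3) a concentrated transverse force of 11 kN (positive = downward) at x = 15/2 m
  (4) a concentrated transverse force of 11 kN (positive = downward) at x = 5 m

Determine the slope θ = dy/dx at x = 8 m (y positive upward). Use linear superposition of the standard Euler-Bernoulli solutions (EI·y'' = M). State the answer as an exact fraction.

θ(8) = 673/3000000 rad

Load 1 — applied couple M₀=11 kN·m at a=20/3 m (b=L-a=10/3):
  θ_1 = (R_Ax²/2 - M_Ax - M₀(x-a))/EI  [x>a] with R_A=22/15, M_A=11/3 = ((22/15)·8²/2 - (11/3)·8 - 11·(8-(20/3)))/100000 = 11/375000 rad
Load 2 — point force P=-15 kN at a=5/2 m (b=L-a=15/2):
  θ_2 = Pa²(L-x)(2bL-(3b+a)(L-x))/(2L³EI)  [x>a] = (-15)·(5/2)²·(10-8)·(2·(15/2)·10-(3·(15/2)+(5/2))·(10-8))/(2·10³·100000) = -3/32000 rad
Load 3 — point force P=11 kN at a=15/2 m (b=L-a=5/2):
  θ_3 = Pa²(L-x)(2bL-(3b+a)(L-x))/(2L³EI)  [x>a] = 11·(15/2)²·(10-8)·(2·(5/2)·10-(3·(5/2)+(15/2))·(10-8))/(2·10³·100000) = 99/800000 rad
Load 4 — point force P=11 kN at a=5 m (b=L-a=5):
  θ_4 = Pa²(L-x)(2bL-(3b+a)(L-x))/(2L³EI)  [x>a] = 11·5²·(10-8)·(2·5·10-(3·5+5)·(10-8))/(2·10³·100000) = 33/200000 rad
Superposition: θ = Σ θ_i = 673/3000000 rad ≈ 0.000224 rad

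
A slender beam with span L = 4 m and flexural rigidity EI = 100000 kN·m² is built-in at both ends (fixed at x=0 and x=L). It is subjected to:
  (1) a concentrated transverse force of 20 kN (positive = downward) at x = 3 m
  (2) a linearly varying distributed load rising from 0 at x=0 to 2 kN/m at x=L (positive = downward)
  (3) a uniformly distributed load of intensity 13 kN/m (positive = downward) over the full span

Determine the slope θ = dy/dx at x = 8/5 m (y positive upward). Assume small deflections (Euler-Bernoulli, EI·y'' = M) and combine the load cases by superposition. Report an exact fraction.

θ(8/5) = -1761/31250000 rad

Load 1 — point force P=20 kN at a=3 m (b=L-a=1):
  θ_1 = -Pb²x(2aL-(3a+b)x)/(2L³EI)  [x≤a] = -20·1²·(8/5)·(2·3·4-(3·3+1)·(8/5))/(2·4³·100000) = -1/50000 rad
Load 2 — triangular load w₀=2 kN/m (0→w₀ over full span):
  θ_2 = -w₀(2x(L-x)(L-2x)(x+2L)+x²(L-x)²)/(120LEI) = -2·(2·(8/5)·(4-(8/5))·(4-2·(8/5))·((8/5)+2·4)+(8/5)²·(4-(8/5))²)/(120·4·100000) = -6/1953125 rad
Load 3 — uniform load w=13 kN/m over full span:
  θ_3 = -wx(L-x)(L-2x)/(12EI) = -13·(8/5)·(4-(8/5))·(4-2·(8/5))/(12·100000) = -13/390625 rad
Superposition: θ = Σ θ_i = -1761/31250000 rad ≈ -0.000056 rad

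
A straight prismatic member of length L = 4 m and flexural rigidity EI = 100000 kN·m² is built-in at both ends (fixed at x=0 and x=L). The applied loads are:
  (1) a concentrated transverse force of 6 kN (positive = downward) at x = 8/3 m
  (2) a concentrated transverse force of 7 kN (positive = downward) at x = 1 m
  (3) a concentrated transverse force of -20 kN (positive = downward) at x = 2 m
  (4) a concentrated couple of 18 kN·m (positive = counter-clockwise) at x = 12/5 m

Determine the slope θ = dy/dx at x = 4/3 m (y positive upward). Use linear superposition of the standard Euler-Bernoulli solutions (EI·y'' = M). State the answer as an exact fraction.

Load 1 — point force P=6 kN at a=8/3 m (b=L-a=4/3):
  θ_1 = -Pb²x(2aL-(3a+b)x)/(2L³EI)  [x≤a] = -6·(4/3)²·(4/3)·(2·(8/3)·4-(3·(8/3)+(4/3))·(4/3))/(2·4³·100000) = -1/101250 rad
Load 2 — point force P=7 kN at a=1 m (b=L-a=3):
  θ_2 = Pa²(L-x)(2bL-(3b+a)(L-x))/(2L³EI)  [x>a] = 7·1²·(4-(4/3))·(2·3·4-(3·3+1)·(4-(4/3)))/(2·4³·100000) = -7/1800000 rad
Load 3 — point force P=-20 kN at a=2 m (b=L-a=2):
  θ_3 = -Pb²x(2aL-(3a+b)x)/(2L³EI)  [x≤a] = -(-20)·2²·(4/3)·(2·2·4-(3·2+2)·(4/3))/(2·4³·100000) = 1/22500 rad
Load 4 — applied couple M₀=18 kN·m at a=12/5 m (b=L-a=8/5):
  θ_4 = (R_Ax²/2 - M_Ax)/EI  [x≤a] with R_A=162/25, M_A=144/25 = ((162/25)·(4/3)²/2 - (144/25)·(4/3))/100000 = -3/156250 rad
Superposition: θ = Σ θ_i = 4649/405000000 rad ≈ 0.000011 rad

θ(4/3) = 4649/405000000 rad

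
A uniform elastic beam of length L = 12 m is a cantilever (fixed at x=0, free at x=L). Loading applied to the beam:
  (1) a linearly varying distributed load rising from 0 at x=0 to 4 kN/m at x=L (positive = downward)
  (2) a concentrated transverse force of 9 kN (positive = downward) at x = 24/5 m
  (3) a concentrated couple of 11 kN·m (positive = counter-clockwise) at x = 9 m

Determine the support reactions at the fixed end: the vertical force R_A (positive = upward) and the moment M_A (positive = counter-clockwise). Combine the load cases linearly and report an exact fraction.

R_A = 33 kN, M_A = 1121/5 kN·m

Load 1 — triangular load w₀=4 kN/m (0→w₀ over full span):
  R_A = w₀L/2 = 4·12/2 = 24 kN
  M_A = w₀L²/3 = 4·12²/3 = 192 kN·m
Load 2 — point force P=9 kN at a=24/5 m (b=L-a=36/5):
  R_A = P = 9 kN
  M_A = Pa = 9·(24/5) = 216/5 kN·m
Load 3 — applied couple M₀=11 kN·m at a=9 m (b=L-a=3):
  R_A = 0 kN
  M_A = -M₀ = -11 kN·m
Superposition: R_A = 33 kN, M_A = 1121/5 kN·m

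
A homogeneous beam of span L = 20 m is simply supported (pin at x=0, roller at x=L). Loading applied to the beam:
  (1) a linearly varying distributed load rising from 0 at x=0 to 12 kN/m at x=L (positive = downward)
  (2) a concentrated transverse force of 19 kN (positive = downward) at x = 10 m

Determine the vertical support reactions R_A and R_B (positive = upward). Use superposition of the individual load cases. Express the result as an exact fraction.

Load 1 — triangular load w₀=12 kN/m (0→w₀ over full span):
  R_A = w₀L/6 = 12·20/6 = 40 kN
  R_B = w₀L/3 = 12·20/3 = 80 kN
Load 2 — point force P=19 kN at a=10 m (b=L-a=10):
  R_A = Pb/L = 19·10/20 = 19/2 kN
  R_B = Pa/L = 19·10/20 = 19/2 kN
Superposition: R_A = 99/2 kN, R_B = 179/2 kN

R_A = 99/2 kN, R_B = 179/2 kN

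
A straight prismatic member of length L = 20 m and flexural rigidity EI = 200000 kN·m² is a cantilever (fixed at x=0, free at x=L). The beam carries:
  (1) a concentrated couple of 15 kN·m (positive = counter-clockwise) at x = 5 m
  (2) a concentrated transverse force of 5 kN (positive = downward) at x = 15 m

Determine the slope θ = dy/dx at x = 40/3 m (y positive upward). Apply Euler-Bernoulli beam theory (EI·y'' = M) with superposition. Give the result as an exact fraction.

Load 1 — applied couple M₀=15 kN·m at a=5 m (b=L-a=15):
  θ_1 = M₀a/EI  [x>a] = 15·5/200000 = 3/8000 rad
Load 2 — point force P=5 kN at a=15 m (b=L-a=5):
  θ_2 = -Px(2a-x)/(2EI)  [x≤a] = -5·(40/3)·(2·15-(40/3))/(2·200000) = -1/360 rad
Superposition: θ = Σ θ_i = -173/72000 rad ≈ -0.002403 rad

θ(40/3) = -173/72000 rad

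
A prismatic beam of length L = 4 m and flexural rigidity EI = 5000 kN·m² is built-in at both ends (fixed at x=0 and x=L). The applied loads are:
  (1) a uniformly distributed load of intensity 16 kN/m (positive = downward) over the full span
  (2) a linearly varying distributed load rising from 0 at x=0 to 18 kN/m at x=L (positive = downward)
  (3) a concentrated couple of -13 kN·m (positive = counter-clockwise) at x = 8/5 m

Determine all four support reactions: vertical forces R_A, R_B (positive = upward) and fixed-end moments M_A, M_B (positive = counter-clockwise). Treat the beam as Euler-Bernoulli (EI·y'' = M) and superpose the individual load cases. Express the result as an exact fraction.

R_A = 953/25 kN, M_A = 2203/75 kN·m, R_B = 1547/25 kN, M_B = -2992/75 kN·m

Load 1 — uniform load w=16 kN/m over full span:
  R_A = wL/2 = 16·4/2 = 32 kN
  M_A = wL²/12 = 16·4²/12 = 64/3 kN·m
  R_B = wL/2 = 16·4/2 = 32 kN
  M_B = -wL²/12 = -16·4²/12 = -64/3 kN·m
Load 2 — triangular load w₀=18 kN/m (0→w₀ over full span):
  R_A = 3w₀L/20 = 3·18·4/20 = 54/5 kN
  M_A = w₀L²/30 = 18·4²/30 = 48/5 kN·m
  R_B = 7w₀L/20 = 7·18·4/20 = 126/5 kN
  M_B = -w₀L²/20 = -18·4²/20 = -72/5 kN·m
Load 3 — applied couple M₀=-13 kN·m at a=8/5 m (b=L-a=12/5):
  R_A = 6M₀ab/L³ = 6·(-13)·(8/5)·(12/5)/4³ = -117/25 kN
  M_A = M₀b(2a-b)/L² = (-13)·(12/5)·(2·(8/5)-(12/5))/4² = -39/25 kN·m
  R_B = -6M₀ab/L³ = -6·(-13)·(8/5)·(12/5)/4³ = 117/25 kN
  M_B = M₀a(2b-a)/L² = (-13)·(8/5)·(2·(12/5)-(8/5))/4² = -104/25 kN·m
Superposition: R_A = 953/25 kN, M_A = 2203/75 kN·m, R_B = 1547/25 kN, M_B = -2992/75 kN·m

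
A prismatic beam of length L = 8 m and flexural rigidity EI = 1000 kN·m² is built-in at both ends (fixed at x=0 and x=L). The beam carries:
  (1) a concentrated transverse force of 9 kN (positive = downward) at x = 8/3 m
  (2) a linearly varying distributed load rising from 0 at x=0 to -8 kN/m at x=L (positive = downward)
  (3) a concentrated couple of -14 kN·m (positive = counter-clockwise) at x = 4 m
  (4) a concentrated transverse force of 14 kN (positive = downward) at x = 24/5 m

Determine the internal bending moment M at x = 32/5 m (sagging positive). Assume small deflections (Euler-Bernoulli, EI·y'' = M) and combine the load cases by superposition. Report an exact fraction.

M(32/5) = -11983/3750 kN·m

Load 1 — point force P=9 kN at a=8/3 m (b=L-a=16/3):
  M_1 = Pa²(a+3b)(L-x)/L³ - Pa²b/L²  [x>a] = 9·(8/3)²·((8/3)+3·(16/3))·(8-(32/5))/8³ - 9·(8/3)²·(16/3)/8² = -8/5 kN·m
Load 2 — triangular load w₀=-8 kN/m (0→w₀ over full span):
  M_2 = 3w₀Lx/20 - w₀L²/30 - w₀x³/(6L) = 3·(-8)·8·(32/5)/20 - (-8)·8²/30 - (-8)·(32/5)³/(6·8) = -256/375 kN·m
Load 3 — applied couple M₀=-14 kN·m at a=4 m (b=L-a=4):
  M_3 = R_Ax - M_A - M₀  [x>a] with R_A=-21/8, M_A=-7/2 = (-21/8)·(32/5) - (-7/2) - (-14) = 7/10 kN·m
Load 4 — point force P=14 kN at a=24/5 m (b=L-a=16/5):
  M_4 = Pa²(a+3b)(L-x)/L³ - Pa²b/L²  [x>a] = 14·(24/5)²·((24/5)+3·(16/5))·(8-(32/5))/8³ - 14·(24/5)²·(16/5)/8² = -1008/625 kN·m
Superposition: M = Σ M_i = -11983/3750 kN·m ≈ -3.195467 kN·m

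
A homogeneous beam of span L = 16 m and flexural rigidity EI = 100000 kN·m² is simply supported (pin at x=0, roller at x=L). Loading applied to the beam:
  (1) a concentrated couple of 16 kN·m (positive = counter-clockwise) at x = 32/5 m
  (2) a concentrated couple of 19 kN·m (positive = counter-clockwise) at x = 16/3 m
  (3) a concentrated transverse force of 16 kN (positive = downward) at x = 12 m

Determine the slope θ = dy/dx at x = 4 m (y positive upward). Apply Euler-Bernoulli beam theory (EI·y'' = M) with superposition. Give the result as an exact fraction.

Load 1 — applied couple M₀=16 kN·m at a=32/5 m (b=L-a=48/5):
  θ_1 = (M₀x²/(2L)+C₁)/EI  [x≤a] with C₁=M₀(3b²-L²)/(6L)=256/75 = (16·4²/(2·16)+(256/75))/100000 = 107/937500 rad
Load 2 — applied couple M₀=19 kN·m at a=16/3 m (b=L-a=32/3):
  θ_2 = (M₀x²/(2L)+C₁)/EI  [x≤a] with C₁=M₀(3b²-L²)/(6L)=152/9 = (19·4²/(2·16)+(152/9))/100000 = 19/72000 rad
Load 3 — point force P=16 kN at a=12 m (b=L-a=4):
  θ_3 = -Pb(L²-b²-3x²)/(6LEI)  [x≤a] = -16·4·(16²-4²-3·4²)/(6·16·100000) = -4/3125 rad
Superposition: θ = Σ θ_i = -40589/45000000 rad ≈ -0.000902 rad

θ(4) = -40589/45000000 rad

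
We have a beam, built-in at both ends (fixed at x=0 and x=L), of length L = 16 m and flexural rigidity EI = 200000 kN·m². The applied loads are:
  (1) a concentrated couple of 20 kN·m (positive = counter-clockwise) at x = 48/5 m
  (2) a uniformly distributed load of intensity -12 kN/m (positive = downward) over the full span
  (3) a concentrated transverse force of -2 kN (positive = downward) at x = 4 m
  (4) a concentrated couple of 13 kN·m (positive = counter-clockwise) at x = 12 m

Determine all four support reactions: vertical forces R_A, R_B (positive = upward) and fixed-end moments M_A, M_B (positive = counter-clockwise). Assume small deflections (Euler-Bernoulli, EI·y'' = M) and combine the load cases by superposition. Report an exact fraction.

Load 1 — applied couple M₀=20 kN·m at a=48/5 m (b=L-a=32/5):
  R_A = 6M₀ab/L³ = 6·20·(48/5)·(32/5)/16³ = 9/5 kN
  M_A = M₀b(2a-b)/L² = 20·(32/5)·(2·(48/5)-(32/5))/16² = 32/5 kN·m
  R_B = -6M₀ab/L³ = -6·20·(48/5)·(32/5)/16³ = -9/5 kN
  M_B = M₀a(2b-a)/L² = 20·(48/5)·(2·(32/5)-(48/5))/16² = 12/5 kN·m
Load 2 — uniform load w=-12 kN/m over full span:
  R_A = wL/2 = (-12)·16/2 = -96 kN
  M_A = wL²/12 = (-12)·16²/12 = -256 kN·m
  R_B = wL/2 = (-12)·16/2 = -96 kN
  M_B = -wL²/12 = -(-12)·16²/12 = 256 kN·m
Load 3 — point force P=-2 kN at a=4 m (b=L-a=12):
  R_A = Pb²(3a+b)/L³ = (-2)·12²·(3·4+12)/16³ = -27/16 kN
  M_A = Pab²/L² = (-2)·4·12²/16² = -9/2 kN·m
  R_B = Pa²(a+3b)/L³ = (-2)·4²·(4+3·12)/16³ = -5/16 kN
  M_B = -Pa²b/L² = -(-2)·4²·12/16² = 3/2 kN·m
Load 4 — applied couple M₀=13 kN·m at a=12 m (b=L-a=4):
  R_A = 6M₀ab/L³ = 6·13·12·4/16³ = 117/128 kN
  M_A = M₀b(2a-b)/L² = 13·4·(2·12-4)/16² = 65/16 kN·m
  R_B = -6M₀ab/L³ = -6·13·12·4/16³ = -117/128 kN
  M_B = M₀a(2b-a)/L² = 13·12·(2·4-12)/16² = -39/16 kN·m
Superposition: R_A = -60783/640 kN, M_A = -20003/80 kN·m, R_B = -63377/640 kN, M_B = 20597/80 kN·m

R_A = -60783/640 kN, M_A = -20003/80 kN·m, R_B = -63377/640 kN, M_B = 20597/80 kN·m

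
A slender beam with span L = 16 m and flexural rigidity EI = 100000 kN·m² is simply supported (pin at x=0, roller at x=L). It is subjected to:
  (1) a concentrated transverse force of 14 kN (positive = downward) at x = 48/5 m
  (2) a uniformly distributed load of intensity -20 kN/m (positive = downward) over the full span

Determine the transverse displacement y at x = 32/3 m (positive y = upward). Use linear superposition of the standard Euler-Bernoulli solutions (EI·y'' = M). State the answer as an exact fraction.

y(32/3) = 13120384/94921875 m

Load 1 — point force P=14 kN at a=48/5 m (b=L-a=32/5):
  y_1 = -Pa(L-x)(2Lx-a²-x²)/(6LEI)  [x>a] = -14·(48/5)·(16-(32/3))·(2·16·(32/3)-(48/5)²-(32/3)²)/(6·16·100000) = -106624/10546875 m
Load 2 — uniform load w=-20 kN/m over full span:
  y_2 = -wx(L³-2Lx²+x³)/(24EI) = -(-20)·(32/3)·(16³-2·16·(32/3)²+(32/3)³)/(24·100000) = 22528/151875 m
Superposition: y = Σ y_i = 13120384/94921875 m ≈ 0.138223 m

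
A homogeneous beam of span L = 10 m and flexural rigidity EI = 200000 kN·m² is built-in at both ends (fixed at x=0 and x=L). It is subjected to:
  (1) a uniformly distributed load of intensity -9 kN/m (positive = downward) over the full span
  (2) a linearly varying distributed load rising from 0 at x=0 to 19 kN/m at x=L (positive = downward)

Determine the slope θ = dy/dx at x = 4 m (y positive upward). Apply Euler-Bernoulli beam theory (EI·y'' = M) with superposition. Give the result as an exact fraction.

θ(4) = -3/62500 rad

Load 1 — uniform load w=-9 kN/m over full span:
  θ_1 = -wx(L-x)(L-2x)/(12EI) = -(-9)·4·(10-4)·(10-2·4)/(12·200000) = 9/50000 rad
Load 2 — triangular load w₀=19 kN/m (0→w₀ over full span):
  θ_2 = -w₀(2x(L-x)(L-2x)(x+2L)+x²(L-x)²)/(120LEI) = -19·(2·4·(10-4)·(10-2·4)·(4+2·10)+4²·(10-4)²)/(120·10·200000) = -57/250000 rad
Superposition: θ = Σ θ_i = -3/62500 rad ≈ -0.000048 rad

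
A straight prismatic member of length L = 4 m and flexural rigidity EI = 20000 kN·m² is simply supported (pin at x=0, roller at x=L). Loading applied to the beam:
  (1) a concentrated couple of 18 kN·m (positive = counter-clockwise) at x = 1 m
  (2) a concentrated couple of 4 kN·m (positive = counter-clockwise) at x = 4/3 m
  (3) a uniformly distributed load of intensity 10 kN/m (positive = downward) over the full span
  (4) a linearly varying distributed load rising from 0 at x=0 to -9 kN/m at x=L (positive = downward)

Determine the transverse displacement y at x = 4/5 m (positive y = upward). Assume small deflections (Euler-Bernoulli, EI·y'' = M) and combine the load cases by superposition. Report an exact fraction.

y(4/5) = -501011/2812500000 m

Load 1 — applied couple M₀=18 kN·m at a=1 m (b=L-a=3):
  y_1 = (M₀x³/(6L)+C₁x)/EI  [x≤a] with C₁=M₀(3b²-L²)/(6L)=33/4 = (18·(4/5)³/(6·4)+(33/4)·(4/5))/20000 = 873/2500000 m
Load 2 — applied couple M₀=4 kN·m at a=4/3 m (b=L-a=8/3):
  y_2 = (M₀x³/(6L)+C₁x)/EI  [x≤a] with C₁=M₀(3b²-L²)/(6L)=8/9 = (4·(4/5)³/(6·4)+(8/9)·(4/5))/20000 = 28/703125 m
Load 3 — uniform load w=10 kN/m over full span:
  y_3 = -wx(L³-2Lx²+x³)/(24EI) = -10·(4/5)·(4³-2·4·(4/5)²+(4/5)³)/(24·20000) = -232/234375 m
Load 4 — triangular load w₀=-9 kN/m (0→w₀ over full span):
  y_4 = -w₀x(7L⁴-10L²x²+3x⁴)/(360LEI) = -(-9)·(4/5)·(7·4⁴-10·4²·(4/5)²+3·(4/5)⁴)/(360·4·20000) = 4128/9765625 m
Superposition: y = Σ y_i = -501011/2812500000 m ≈ -0.000178 m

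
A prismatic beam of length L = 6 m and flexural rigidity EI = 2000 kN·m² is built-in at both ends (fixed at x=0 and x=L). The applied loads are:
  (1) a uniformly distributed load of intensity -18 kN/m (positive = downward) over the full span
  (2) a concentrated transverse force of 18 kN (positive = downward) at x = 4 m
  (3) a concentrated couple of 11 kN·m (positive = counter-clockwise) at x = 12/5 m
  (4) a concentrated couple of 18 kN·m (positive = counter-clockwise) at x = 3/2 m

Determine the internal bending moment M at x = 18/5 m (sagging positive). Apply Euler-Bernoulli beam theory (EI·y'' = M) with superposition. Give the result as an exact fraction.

M(18/5) = -20251/1000 kN·m

Load 1 — uniform load w=-18 kN/m over full span:
  M_1 = wLx/2 - wL²/12 - wx²/2 = (-18)·6·(18/5)/2 - (-18)·6²/12 - (-18)·(18/5)²/2 = -594/25 kN·m
Load 2 — point force P=18 kN at a=4 m (b=L-a=2):
  M_2 = Pb²(3a+b)x/L³ - Pab²/L²  [x≤a] = 18·2²·(3·4+2)·(18/5)/6³ - 18·4·2²/6² = 44/5 kN·m
Load 3 — applied couple M₀=11 kN·m at a=12/5 m (b=L-a=18/5):
  M_3 = R_Ax - M_A - M₀  [x>a] with R_A=66/25, M_A=33/25 = (66/25)·(18/5) - (33/25) - 11 = -352/125 kN·m
Load 4 — applied couple M₀=18 kN·m at a=3/2 m (b=L-a=9/2):
  M_4 = R_Ax - M_A - M₀  [x>a] with R_A=27/8, M_A=-27/8 = (27/8)·(18/5) - (-27/8) - 18 = -99/40 kN·m
Superposition: M = Σ M_i = -20251/1000 kN·m ≈ -20.251000 kN·m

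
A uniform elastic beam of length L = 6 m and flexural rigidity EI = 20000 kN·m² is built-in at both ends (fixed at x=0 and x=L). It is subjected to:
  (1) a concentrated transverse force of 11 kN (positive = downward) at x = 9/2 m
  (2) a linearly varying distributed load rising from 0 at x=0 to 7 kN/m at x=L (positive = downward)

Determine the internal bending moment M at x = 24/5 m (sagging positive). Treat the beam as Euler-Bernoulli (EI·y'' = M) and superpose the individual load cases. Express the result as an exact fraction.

M(24/5) = 8769/4000 kN·m

Load 1 — point force P=11 kN at a=9/2 m (b=L-a=3/2):
  M_1 = Pa²(a+3b)(L-x)/L³ - Pa²b/L²  [x>a] = 11·(9/2)²·((9/2)+3·(3/2))·(6-(24/5))/6³ - 11·(9/2)²·(3/2)/6² = 297/160 kN·m
Load 2 — triangular load w₀=7 kN/m (0→w₀ over full span):
  M_2 = 3w₀Lx/20 - w₀L²/30 - w₀x³/(6L) = 3·7·6·(24/5)/20 - 7·6²/30 - 7·(24/5)³/(6·6) = 42/125 kN·m
Superposition: M = Σ M_i = 8769/4000 kN·m ≈ 2.192250 kN·m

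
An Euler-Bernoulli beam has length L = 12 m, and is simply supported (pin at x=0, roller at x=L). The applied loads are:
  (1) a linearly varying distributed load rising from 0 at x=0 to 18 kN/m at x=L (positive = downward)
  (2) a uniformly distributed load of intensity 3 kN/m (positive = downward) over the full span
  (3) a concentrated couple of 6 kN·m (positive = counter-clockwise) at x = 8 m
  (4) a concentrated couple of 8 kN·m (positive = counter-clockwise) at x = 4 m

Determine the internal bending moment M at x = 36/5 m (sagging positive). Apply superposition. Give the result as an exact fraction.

M(36/5) = 27266/125 kN·m

Load 1 — triangular load w₀=18 kN/m (0→w₀ over full span):
  M_1 = w₀Lx/6 - w₀x³/(6L) = 18·12·(36/5)/6 - 18·(36/5)³/(6·12) = 20736/125 kN·m
Load 2 — uniform load w=3 kN/m over full span:
  M_2 = wx(L-x)/2 = 3·(36/5)·(12-(36/5))/2 = 1296/25 kN·m
Load 3 — applied couple M₀=6 kN·m at a=8 m (b=L-a=4):
  M_3 = M₀x/L  [x≤a] = 6·(36/5)/12 = 18/5 kN·m
Load 4 — applied couple M₀=8 kN·m at a=4 m (b=L-a=8):
  M_4 = M₀x/L - M₀  [x>a] = 8·(36/5)/12 - 8 = -16/5 kN·m
Superposition: M = Σ M_i = 27266/125 kN·m ≈ 218.128000 kN·m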